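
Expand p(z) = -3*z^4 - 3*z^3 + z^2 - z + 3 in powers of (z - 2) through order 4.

p(2) = -67
p′(2) = -129
p′′(2) = -178
p′′′(2) = -162
p^(4)(2) = -72

-3*(z - 2)^4 - 27*(z - 2)^3 - 89*(z - 2)^2 - 129*(z - 2) - 67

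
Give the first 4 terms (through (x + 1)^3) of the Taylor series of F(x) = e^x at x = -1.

[(x + 1)^0] = e^(-1);  [(x + 1)^1] = e^(-1);  [(x + 1)^2] = e^(-1)/2;  [(x + 1)^3] = e^(-1)/6.

(x + 1)^3*e^(-1)/6 + (x + 1)^2*e^(-1)/2 + (x + 1)*e^(-1) + e^(-1)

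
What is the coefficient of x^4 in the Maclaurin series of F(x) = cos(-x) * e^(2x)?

Expand each factor separately, then convolve coefficients.
F(0) = 1
F′(0) = 2
F′′(0) = 3
F′′′(0) = 2
F^(4)(0) = -7
So c_4 = F^(4)(0)/4! = -7/24.

-7/24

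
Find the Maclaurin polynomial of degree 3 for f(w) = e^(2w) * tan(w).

7*w^3/3 + 2*w^2 + w

Write out both Maclaurin series and multiply, keeping only the needed powers.
f(0) = 0
f′(0) = 1
f′′(0) = 4
f′′′(0) = 14
Then c_k = f^(k)(0)/k! gives each Taylor coefficient.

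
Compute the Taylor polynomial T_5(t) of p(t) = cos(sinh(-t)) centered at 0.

-t^4/8 - t^2/2 + 1

Plug the Maclaurin series of the inner function into that of the outer and collect terms.
[t^0] = 1;  [t^1] = 0;  [t^2] = -1/2;  [t^3] = 0;  [t^4] = -1/8;  [t^5] = 0.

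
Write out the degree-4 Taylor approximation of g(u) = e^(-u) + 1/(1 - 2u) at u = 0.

385*u^4/24 + 47*u^3/6 + 9*u^2/2 + u + 2

Combine the two series term by term.
g(0) = 2
g′(0) = 1
g′′(0) = 9
g′′′(0) = 47
g^(4)(0) = 385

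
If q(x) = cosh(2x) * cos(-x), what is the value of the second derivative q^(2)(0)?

Multiply the two series term by term and collect like powers.
The coefficient of x^2 in the expansion is 3/2, so q′′(0) = 2! * (3/2) = 3.

3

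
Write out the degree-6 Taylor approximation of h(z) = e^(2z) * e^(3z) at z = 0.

Take the Cauchy product of the two expansions.
h(0) = 1
h′(0) = 5
h′′(0) = 25
h′′′(0) = 125
h^(4)(0) = 625
h^(5)(0) = 3125
h^(6)(0) = 15625
Then c_k = h^(k)(0)/k! gives each Taylor coefficient.

3125*z^6/144 + 625*z^5/24 + 625*z^4/24 + 125*z^3/6 + 25*z^2/2 + 5*z + 1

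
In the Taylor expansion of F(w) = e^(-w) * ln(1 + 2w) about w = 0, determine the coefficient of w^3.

17/3

Multiply the two series term by term and collect like powers.
F(0) = 0
F′(0) = 2
F′′(0) = -8
F′′′(0) = 34
The Taylor polynomial is Σ F^(k)(0)/k! · w^k.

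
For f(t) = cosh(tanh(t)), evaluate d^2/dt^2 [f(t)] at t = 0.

Plug the Maclaurin series of the inner function into that of the outer and collect terms.
From the series, [t^2] f = 1/2; multiply by 2! = 2 to get 1.

1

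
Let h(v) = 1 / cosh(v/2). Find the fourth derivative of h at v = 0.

Invert the denominator's series and multiply.
The coefficient of v^4 in the expansion is 5/384, so h^(4)(0) = 4! * (5/384) = 5/16.

5/16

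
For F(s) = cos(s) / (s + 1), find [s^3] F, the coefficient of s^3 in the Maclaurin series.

Expand 1/(denominator) as a geometric series and multiply by the numerator's series.
F(0) = 1
F′(0) = -1
F′′(0) = 1
F′′′(0) = -3

-1/2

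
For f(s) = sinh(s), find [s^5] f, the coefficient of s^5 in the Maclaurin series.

[s^0] = 0;  [s^1] = 1;  [s^2] = 0;  [s^3] = 1/6;  [s^4] = 0;  [s^5] = 1/120.

1/120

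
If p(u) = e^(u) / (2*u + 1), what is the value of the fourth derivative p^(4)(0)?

233

Multiply the numerator's expansion by the denominator's geometric series.
From the series, [u^4] p = 233/24; multiply by 4! = 24 to get 233.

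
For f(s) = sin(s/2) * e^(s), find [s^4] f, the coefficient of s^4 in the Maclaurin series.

1/16

Write out both Maclaurin series and multiply, keeping only the needed powers.
[s^0] = 0;  [s^1] = 1/2;  [s^2] = 1/2;  [s^3] = 11/48;  [s^4] = 1/16.
So c_4 = f^(4)(0)/4! = 1/16.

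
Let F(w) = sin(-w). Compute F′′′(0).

From the series, [w^3] F = 1/6; multiply by 3! = 6 to get 1.

1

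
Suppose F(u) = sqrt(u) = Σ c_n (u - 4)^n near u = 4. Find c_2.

-1/64

[(u - 4)^0] = 2;  [(u - 4)^1] = 1/4;  [(u - 4)^2] = -1/64.
So c_2 = F′′(4)/2! = -1/64.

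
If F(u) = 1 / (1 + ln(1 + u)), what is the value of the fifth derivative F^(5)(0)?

Write 1/(1+u) = 1 - u + u^2 - u^3 + ... and substitute the series for u.
The coefficient of u^5 in the expansion is -347/60, so F^(5)(0) = 5! * (-347/60) = -694.

-694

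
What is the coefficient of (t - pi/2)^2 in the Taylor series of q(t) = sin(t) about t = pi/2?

q(pi/2) = 1
q′(pi/2) = 0
q′′(pi/2) = -1
Then c_k = q^(k)(pi/2)/k! gives each Taylor coefficient.

-1/2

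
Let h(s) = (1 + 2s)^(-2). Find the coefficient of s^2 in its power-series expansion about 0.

12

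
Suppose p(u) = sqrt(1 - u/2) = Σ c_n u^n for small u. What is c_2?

-1/32

Use the known series and substitute for the argument.
So c_2 = p′′(0)/2! = -1/32.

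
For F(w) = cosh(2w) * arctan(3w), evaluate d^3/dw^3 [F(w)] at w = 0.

-18

Take the Cauchy product of the two expansions.
The coefficient of w^3 in the expansion is -3, so F′′′(0) = 3! * (-3) = -18.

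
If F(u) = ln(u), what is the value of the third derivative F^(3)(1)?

Differentiate repeatedly and evaluate at the center.
From the series, [(u - 1)^3] F = 1/3; multiply by 3! = 6 to get 2.

2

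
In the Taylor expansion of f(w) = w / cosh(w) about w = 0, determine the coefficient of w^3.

-1/2

Invert the denominator's series and multiply.
f(0) = 0
f′(0) = 1
f′′(0) = 0
f′′′(0) = -3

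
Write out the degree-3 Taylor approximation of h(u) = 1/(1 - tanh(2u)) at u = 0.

Compose series: expand the inner function first, then feed it into the outer expansion.
h(0) = 1
h′(0) = 2
h′′(0) = 8
h′′′(0) = 32

16*u^3/3 + 4*u^2 + 2*u + 1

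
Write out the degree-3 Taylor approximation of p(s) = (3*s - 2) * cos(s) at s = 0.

Shift and add copies of the series according to the polynomial's terms.
[s^0] = -2;  [s^1] = 3;  [s^2] = 1;  [s^3] = -3/2.

-3*s^3/2 + s^2 + 3*s - 2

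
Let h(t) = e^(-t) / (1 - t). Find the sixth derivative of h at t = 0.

265

Expand each factor separately, then convolve coefficients.
The coefficient of t^6 in the expansion is 53/144, so h^(6)(0) = 6! * (53/144) = 265.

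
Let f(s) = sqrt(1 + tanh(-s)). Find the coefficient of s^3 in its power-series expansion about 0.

Let u equal the inner series; expand the outer function in u and truncate.

5/48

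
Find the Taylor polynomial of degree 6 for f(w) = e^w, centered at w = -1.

Differentiate repeatedly and evaluate at the center.

(w + 1)^6*e^(-1)/720 + (w + 1)^5*e^(-1)/120 + (w + 1)^4*e^(-1)/24 + (w + 1)^3*e^(-1)/6 + (w + 1)^2*e^(-1)/2 + (w + 1)*e^(-1) + e^(-1)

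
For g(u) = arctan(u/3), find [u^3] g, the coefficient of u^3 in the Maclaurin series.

g(0) = 0
g′(0) = 1/3
g′′(0) = 0
g′′′(0) = -2/27
So c_3 = g′′′(0)/3! = -1/81.

-1/81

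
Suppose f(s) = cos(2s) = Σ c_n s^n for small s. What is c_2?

-2

Differentiate repeatedly and evaluate at the center.
f(0) = 1
f′(0) = 0
f′′(0) = -4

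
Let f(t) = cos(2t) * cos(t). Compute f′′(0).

-5

Take the Cauchy product of the two expansions.
From the series, [t^2] f = -5/2; multiply by 2! = 2 to get -5.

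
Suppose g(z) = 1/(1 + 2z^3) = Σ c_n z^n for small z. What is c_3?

-2

g(0) = 1
g′(0) = 0
g′′(0) = 0
g′′′(0) = -12
The Taylor polynomial is Σ g^(k)(0)/k! · z^k.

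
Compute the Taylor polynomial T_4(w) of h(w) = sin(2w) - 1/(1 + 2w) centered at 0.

-16*w^4 + 20*w^3/3 - 4*w^2 + 4*w - 1

Add the two expansions coefficient-wise.
h(0) = -1
h′(0) = 4
h′′(0) = -8
h′′′(0) = 40
h^(4)(0) = -384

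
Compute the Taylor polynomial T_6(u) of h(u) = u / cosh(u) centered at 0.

5*u^5/24 - u^3/2 + u

Invert the denominator's series and multiply.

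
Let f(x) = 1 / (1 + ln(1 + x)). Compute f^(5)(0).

Expand as Σ (-1)^k u^k with u equal to the inner function's series.
The coefficient of x^5 in the expansion is -347/60, so f^(5)(0) = 5! * (-347/60) = -694.

-694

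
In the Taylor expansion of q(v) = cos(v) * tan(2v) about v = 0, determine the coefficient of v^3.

Take the Cauchy product of the two expansions.
[v^0] = 0;  [v^1] = 2;  [v^2] = 0;  [v^3] = 5/3.
So c_3 = q′′′(0)/3! = 5/3.

5/3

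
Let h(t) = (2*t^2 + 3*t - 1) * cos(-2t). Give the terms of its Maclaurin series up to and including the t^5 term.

2*t^5 - 14*t^4/3 - 6*t^3 + 4*t^2 + 3*t - 1

Multiply each power in the prefactor through the base expansion.
h(0) = -1
h′(0) = 3
h′′(0) = 8
h′′′(0) = -36
h^(4)(0) = -112
h^(5)(0) = 240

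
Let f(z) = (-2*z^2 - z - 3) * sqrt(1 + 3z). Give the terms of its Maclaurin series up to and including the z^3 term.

Distribute the polynomial across the series and collect like powers.

-111*z^3/16 - z^2/8 - 11*z/2 - 3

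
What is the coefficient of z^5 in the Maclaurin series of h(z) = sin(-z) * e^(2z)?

Multiply the two series term by term and collect like powers.
[z^0] = 0;  [z^1] = -1;  [z^2] = -2;  [z^3] = -11/6;  [z^4] = -1;  [z^5] = -41/120.
So c_5 = h^(5)(0)/5! = -41/120.

-41/120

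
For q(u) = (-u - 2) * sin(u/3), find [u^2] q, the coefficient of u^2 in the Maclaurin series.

-1/3

Distribute the polynomial across the series and collect like powers.
q(0) = 0
q′(0) = -2/3
q′′(0) = -2/3
So c_2 = q′′(0)/2! = -1/3.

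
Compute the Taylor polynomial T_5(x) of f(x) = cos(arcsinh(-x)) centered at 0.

5*x^4/24 - x^2/2 + 1

Substitute the inner expansion into the outer series and collect powers.
f(0) = 1
f′(0) = 0
f′′(0) = -1
f′′′(0) = 0
f^(4)(0) = 5
f^(5)(0) = 0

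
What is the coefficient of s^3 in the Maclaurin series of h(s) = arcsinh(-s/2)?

Use the known series and substitute for the argument.
h(0) = 0
h′(0) = -1/2
h′′(0) = 0
h′′′(0) = 1/8
Then c_k = h^(k)(0)/k! gives each Taylor coefficient.

1/48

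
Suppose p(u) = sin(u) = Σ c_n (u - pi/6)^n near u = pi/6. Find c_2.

[(u - pi/6)^0] = 1/2;  [(u - pi/6)^1] = sqrt(3)/2;  [(u - pi/6)^2] = -1/4.

-1/4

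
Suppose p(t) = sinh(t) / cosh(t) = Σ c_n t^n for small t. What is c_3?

Divide the numerator series by the denominator series (power-series long division).
p(0) = 0
p′(0) = 1
p′′(0) = 0
p′′′(0) = -2
So c_3 = p′′′(0)/3! = -1/3.

-1/3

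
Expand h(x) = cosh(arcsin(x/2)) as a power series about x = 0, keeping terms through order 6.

17*x^6/9216 + 5*x^4/384 + x^2/8 + 1

Compose series: expand the inner function first, then feed it into the outer expansion.
h(0) = 1
h′(0) = 0
h′′(0) = 1/4
h′′′(0) = 0
h^(4)(0) = 5/16
h^(5)(0) = 0
h^(6)(0) = 85/64
Dividing each by k! gives the coefficients c_0, ..., c_6.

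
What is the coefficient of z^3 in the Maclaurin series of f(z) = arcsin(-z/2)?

-1/48

f(0) = 0
f′(0) = -1/2
f′′(0) = 0
f′′′(0) = -1/8
Then c_k = f^(k)(0)/k! gives each Taylor coefficient.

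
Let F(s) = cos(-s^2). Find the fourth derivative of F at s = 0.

-12

The coefficient of s^4 in the expansion is -1/2, so F^(4)(0) = 4! * (-1/2) = -12.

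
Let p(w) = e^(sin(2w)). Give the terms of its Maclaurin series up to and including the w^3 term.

Compose series: expand the inner function first, then feed it into the outer expansion.
p(0) = 1
p′(0) = 2
p′′(0) = 4
p′′′(0) = 0

2*w^2 + 2*w + 1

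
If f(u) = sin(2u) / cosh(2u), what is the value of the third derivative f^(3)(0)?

Invert the denominator's series and multiply.
From the series, [u^3] f = -16/3; multiply by 3! = 6 to get -32.

-32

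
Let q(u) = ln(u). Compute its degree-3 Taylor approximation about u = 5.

(u - 5)^3/375 - (u - 5)^2/50 + (u - 5)/5 + ln(5)

Use the known series and substitute for the argument.
q(5) = ln(5)
q′(5) = 1/5
q′′(5) = -1/25
q′′′(5) = 2/125
The Taylor polynomial is Σ q^(k)(5)/k! · (u - 5)^k.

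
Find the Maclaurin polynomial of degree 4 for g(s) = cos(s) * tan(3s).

Multiply the two series term by term and collect like powers.
g(0) = 0
g′(0) = 3
g′′(0) = 0
g′′′(0) = 45
g^(4)(0) = 0

15*s^3/2 + 3*s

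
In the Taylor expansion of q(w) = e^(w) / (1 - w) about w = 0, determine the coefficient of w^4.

Multiply the numerator's expansion by the denominator's geometric series.
q(0) = 1
q′(0) = 2
q′′(0) = 5
q′′′(0) = 16
q^(4)(0) = 65

65/24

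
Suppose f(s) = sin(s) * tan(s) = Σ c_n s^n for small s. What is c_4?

Expand each factor separately, then convolve coefficients.
f(0) = 0
f′(0) = 0
f′′(0) = 2
f′′′(0) = 0
f^(4)(0) = 4

1/6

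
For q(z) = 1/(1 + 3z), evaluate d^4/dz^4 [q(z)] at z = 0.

The coefficient of z^4 in the expansion is 81, so q^(4)(0) = 4! * (81) = 1944.

1944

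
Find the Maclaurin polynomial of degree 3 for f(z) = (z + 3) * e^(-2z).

-2*z^3 + 4*z^2 - 5*z + 3

Shift and add copies of the series according to the polynomial's terms.
f(0) = 3
f′(0) = -5
f′′(0) = 8
f′′′(0) = -12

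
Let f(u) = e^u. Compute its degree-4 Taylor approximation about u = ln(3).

f(ln(3)) = 3
f′(ln(3)) = 3
f′′(ln(3)) = 3
f′′′(ln(3)) = 3
f^(4)(ln(3)) = 3
Dividing each by k! gives the coefficients c_0, ..., c_4.

(u - ln(3))^4/8 + (u - ln(3))^3/2 + 3*(u - ln(3))^2/2 + 3*(u - ln(3)) + 3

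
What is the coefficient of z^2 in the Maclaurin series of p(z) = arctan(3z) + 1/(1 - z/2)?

1/4

Add the two expansions coefficient-wise.
p(0) = 1
p′(0) = 7/2
p′′(0) = 1/2
So c_2 = p′′(0)/2! = 1/4.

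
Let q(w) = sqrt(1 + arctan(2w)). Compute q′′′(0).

Plug the Maclaurin series of the inner function into that of the outer and collect terms.
The coefficient of w^3 in the expansion is -5/6, so q′′′(0) = 3! * (-5/6) = -5.

-5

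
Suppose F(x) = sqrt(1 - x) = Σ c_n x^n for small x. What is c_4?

Differentiate repeatedly and evaluate at the center.
[x^0] = 1;  [x^1] = -1/2;  [x^2] = -1/8;  [x^3] = -1/16;  [x^4] = -5/128.

-5/128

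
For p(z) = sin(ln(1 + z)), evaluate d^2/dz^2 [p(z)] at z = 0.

-1

Compose series: expand the inner function first, then feed it into the outer expansion.
From the series, [z^2] p = -1/2; multiply by 2! = 2 to get -1.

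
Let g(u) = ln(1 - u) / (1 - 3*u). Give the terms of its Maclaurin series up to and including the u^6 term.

-17731*u^6/60 - 1969*u^5/20 - 131*u^4/4 - 65*u^3/6 - 7*u^2/2 - u

Multiply the numerator's expansion by the denominator's geometric series.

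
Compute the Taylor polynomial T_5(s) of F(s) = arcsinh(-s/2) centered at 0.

F(0) = 0
F′(0) = -1/2
F′′(0) = 0
F′′′(0) = 1/8
F^(4)(0) = 0
F^(5)(0) = -9/32
The Taylor polynomial is Σ F^(k)(0)/k! · s^k.

-3*s^5/1280 + s^3/48 - s/2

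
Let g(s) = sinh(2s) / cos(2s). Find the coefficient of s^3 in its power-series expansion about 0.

Invert the denominator's series and multiply.

16/3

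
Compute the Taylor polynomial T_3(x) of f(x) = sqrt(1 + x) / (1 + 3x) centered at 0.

-353*x^3/16 + 59*x^2/8 - 5*x/2 + 1

Expand each factor separately, then convolve coefficients.
f(0) = 1
f′(0) = -5/2
f′′(0) = 59/4
f′′′(0) = -1059/8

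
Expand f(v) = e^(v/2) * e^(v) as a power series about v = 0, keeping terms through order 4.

27*v^4/128 + 9*v^3/16 + 9*v^2/8 + 3*v/2 + 1

Multiply the two series term by term and collect like powers.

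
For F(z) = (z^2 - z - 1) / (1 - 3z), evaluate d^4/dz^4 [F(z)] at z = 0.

Shift and add copies of the series according to the polynomial's terms.
From the series, [z^4] F = -99; multiply by 4! = 24 to get -2376.

-2376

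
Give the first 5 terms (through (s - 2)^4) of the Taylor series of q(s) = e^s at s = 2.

Apply the Taylor formula c_k = f^(k)(a)/k!.

(s - 2)^4*e^(2)/24 + (s - 2)^3*e^(2)/6 + (s - 2)^2*e^(2)/2 + (s - 2)*e^(2) + e^(2)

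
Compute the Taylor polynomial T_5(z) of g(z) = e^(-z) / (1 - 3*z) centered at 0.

10447*z^5/60 + 1393*z^4/24 + 58*z^3/3 + 13*z^2/2 + 2*z + 1

Multiply the numerator's expansion by the denominator's geometric series.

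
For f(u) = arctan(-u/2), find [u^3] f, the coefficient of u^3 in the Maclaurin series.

f(0) = 0
f′(0) = -1/2
f′′(0) = 0
f′′′(0) = 1/4
Dividing each by k! gives the coefficients c_0, ..., c_3.

1/24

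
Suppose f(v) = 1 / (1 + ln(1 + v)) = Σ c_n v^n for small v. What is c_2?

Use the geometric series for the reciprocal, then substitute.
f(0) = 1
f′(0) = -1
f′′(0) = 3
The Taylor polynomial is Σ f^(k)(0)/k! · v^k.

3/2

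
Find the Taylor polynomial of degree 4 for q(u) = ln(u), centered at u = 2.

-(u - 2)^4/64 + (u - 2)^3/24 - (u - 2)^2/8 + (u - 2)/2 + ln(2)

q(2) = ln(2)
q′(2) = 1/2
q′′(2) = -1/4
q′′′(2) = 1/4
q^(4)(2) = -3/8
Dividing each by k! gives the coefficients c_0, ..., c_4.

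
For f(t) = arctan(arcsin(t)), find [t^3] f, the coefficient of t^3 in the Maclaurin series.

Plug the Maclaurin series of the inner function into that of the outer and collect terms.
[t^0] = 0;  [t^1] = 1;  [t^2] = 0;  [t^3] = -1/6.
So c_3 = f′′′(0)/3! = -1/6.

-1/6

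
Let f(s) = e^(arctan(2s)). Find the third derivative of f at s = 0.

-8

Compose series: expand the inner function first, then feed it into the outer expansion.
From the series, [s^3] f = -4/3; multiply by 3! = 6 to get -8.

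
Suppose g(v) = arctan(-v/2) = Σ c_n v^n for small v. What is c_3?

g(0) = 0
g′(0) = -1/2
g′′(0) = 0
g′′′(0) = 1/4
So c_3 = g′′′(0)/3! = 1/24.

1/24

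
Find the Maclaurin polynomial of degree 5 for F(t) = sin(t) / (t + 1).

Expand 1/(denominator) as a geometric series and multiply by the numerator's series.
[t^0] = 0;  [t^1] = 1;  [t^2] = -1;  [t^3] = 5/6;  [t^4] = -5/6;  [t^5] = 101/120.

101*t^5/120 - 5*t^4/6 + 5*t^3/6 - t^2 + t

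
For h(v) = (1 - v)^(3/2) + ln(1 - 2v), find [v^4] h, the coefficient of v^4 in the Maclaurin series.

-509/128

Expand each term separately and add.
So c_4 = h^(4)(0)/4! = -509/128.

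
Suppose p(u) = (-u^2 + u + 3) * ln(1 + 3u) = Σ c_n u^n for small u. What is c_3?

Distribute the polynomial across the series and collect like powers.
p(0) = 0
p′(0) = 9
p′′(0) = -21
p′′′(0) = 117
So c_3 = p′′′(0)/3! = 39/2.

39/2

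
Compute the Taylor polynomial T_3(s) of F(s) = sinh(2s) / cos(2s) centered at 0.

16*s^3/3 + 2*s

Divide the numerator series by the denominator series (power-series long division).
F(0) = 0
F′(0) = 2
F′′(0) = 0
F′′′(0) = 32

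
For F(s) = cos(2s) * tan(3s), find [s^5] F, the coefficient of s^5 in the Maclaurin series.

82/5

Write out both Maclaurin series and multiply, keeping only the needed powers.
F(0) = 0
F′(0) = 3
F′′(0) = 0
F′′′(0) = 18
F^(4)(0) = 0
F^(5)(0) = 1968
Dividing each by k! gives the coefficients c_0, ..., c_5.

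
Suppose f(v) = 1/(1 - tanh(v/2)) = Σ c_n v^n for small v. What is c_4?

Substitute the inner expansion into the outer series and collect powers.
f(0) = 1
f′(0) = 1/2
f′′(0) = 1/2
f′′′(0) = 1/2
f^(4)(0) = 1/2
So c_4 = f^(4)(0)/4! = 1/48.

1/48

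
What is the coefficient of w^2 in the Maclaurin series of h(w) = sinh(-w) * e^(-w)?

1

Expand each factor separately, then convolve coefficients.
h(0) = 0
h′(0) = -1
h′′(0) = 2
So c_2 = h′′(0)/2! = 1.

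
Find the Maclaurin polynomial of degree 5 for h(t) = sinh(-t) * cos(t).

Write out both Maclaurin series and multiply, keeping only the needed powers.
h(0) = 0
h′(0) = -1
h′′(0) = 0
h′′′(0) = 2
h^(4)(0) = 0
h^(5)(0) = 4
Then c_k = h^(k)(0)/k! gives each Taylor coefficient.

t^5/30 + t^3/3 - t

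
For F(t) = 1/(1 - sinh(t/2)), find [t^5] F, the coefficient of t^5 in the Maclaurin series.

181/3840

Substitute the inner expansion into the outer series and collect powers.
F(0) = 1
F′(0) = 1/2
F′′(0) = 1/2
F′′′(0) = 7/8
F^(4)(0) = 2
F^(5)(0) = 181/32
Then c_k = F^(k)(0)/k! gives each Taylor coefficient.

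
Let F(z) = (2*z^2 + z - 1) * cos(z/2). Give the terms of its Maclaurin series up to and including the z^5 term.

z^5/384 - 97*z^4/384 - z^3/8 + 17*z^2/8 + z - 1

Distribute the polynomial across the series and collect like powers.
F(0) = -1
F′(0) = 1
F′′(0) = 17/4
F′′′(0) = -3/4
F^(4)(0) = -97/16
F^(5)(0) = 5/16
The Taylor polynomial is Σ F^(k)(0)/k! · z^k.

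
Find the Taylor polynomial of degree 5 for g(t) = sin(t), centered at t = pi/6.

Apply the Taylor formula c_k = f^(k)(a)/k!.
g(pi/6) = 1/2
g′(pi/6) = sqrt(3)/2
g′′(pi/6) = -1/2
g′′′(pi/6) = -sqrt(3)/2
g^(4)(pi/6) = 1/2
g^(5)(pi/6) = sqrt(3)/2
Then c_k = g^(k)(pi/6)/k! gives each Taylor coefficient.

sqrt(3)*(t - pi/6)^5/240 + (t - pi/6)^4/48 - sqrt(3)*(t - pi/6)^3/12 - (t - pi/6)^2/4 + sqrt(3)*(t - pi/6)/2 + 1/2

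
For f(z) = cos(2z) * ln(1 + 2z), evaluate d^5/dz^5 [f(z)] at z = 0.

Multiply the two series term by term and collect like powers.
The coefficient of z^5 in the expansion is 12/5, so f^(5)(0) = 5! * (12/5) = 288.

288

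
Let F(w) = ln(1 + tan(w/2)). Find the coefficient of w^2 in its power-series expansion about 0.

Plug the Maclaurin series of the inner function into that of the outer and collect terms.
[w^0] = 0;  [w^1] = 1/2;  [w^2] = -1/8.
So c_2 = F′′(0)/2! = -1/8.

-1/8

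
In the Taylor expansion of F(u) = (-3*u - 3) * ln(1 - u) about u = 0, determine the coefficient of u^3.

5/2

Shift and add copies of the series according to the polynomial's terms.
F(0) = 0
F′(0) = 3
F′′(0) = 9
F′′′(0) = 15
So c_3 = F′′′(0)/3! = 5/2.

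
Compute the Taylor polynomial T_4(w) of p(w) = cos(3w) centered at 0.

27*w^4/8 - 9*w^2/2 + 1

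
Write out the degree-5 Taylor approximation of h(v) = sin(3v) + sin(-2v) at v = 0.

Add the two expansions coefficient-wise.
h(0) = 0
h′(0) = 1
h′′(0) = 0
h′′′(0) = -19
h^(4)(0) = 0
h^(5)(0) = 211
The Taylor polynomial is Σ h^(k)(0)/k! · v^k.

211*v^5/120 - 19*v^3/6 + v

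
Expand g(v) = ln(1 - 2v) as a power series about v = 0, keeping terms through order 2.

-2*v^2 - 2*v

Compute the successive derivatives at the expansion point and divide by k!.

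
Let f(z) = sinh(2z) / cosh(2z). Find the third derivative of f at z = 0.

Write the quotient as an unknown series and match coefficients against numerator = denominator · series.
From the series, [z^3] f = -8/3; multiply by 3! = 6 to get -16.

-16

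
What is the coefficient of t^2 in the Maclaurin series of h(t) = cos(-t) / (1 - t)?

Write out both Maclaurin series and multiply, keeping only the needed powers.
h(0) = 1
h′(0) = 1
h′′(0) = 1
So c_2 = h′′(0)/2! = 1/2.

1/2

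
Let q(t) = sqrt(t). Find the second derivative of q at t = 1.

-1/4

From the series, [(t - 1)^2] q = -1/8; multiply by 2! = 2 to get -1/4.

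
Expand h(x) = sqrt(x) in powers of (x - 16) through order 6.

-21*(x - 16)^6/4294967296 + 7*(x - 16)^5/67108864 - 5*(x - 16)^4/2097152 + (x - 16)^3/16384 - (x - 16)^2/512 + (x - 16)/8 + 4

Differentiate repeatedly and evaluate at the center.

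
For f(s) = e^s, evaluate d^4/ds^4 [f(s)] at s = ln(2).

From the series, [(s - ln(2))^4] f = 1/12; multiply by 4! = 24 to get 2.

2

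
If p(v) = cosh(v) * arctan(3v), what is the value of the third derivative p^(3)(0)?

-45

Expand each factor separately, then convolve coefficients.
From the series, [v^3] p = -15/2; multiply by 3! = 6 to get -45.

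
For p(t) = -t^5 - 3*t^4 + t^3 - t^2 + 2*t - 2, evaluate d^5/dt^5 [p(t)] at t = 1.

-120

The coefficient of (t - 1)^5 in the expansion is -1, so p^(5)(1) = 5! * (-1) = -120.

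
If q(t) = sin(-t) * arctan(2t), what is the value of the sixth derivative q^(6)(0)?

Write out both Maclaurin series and multiply, keeping only the needed powers.
From the series, [t^6] q = -247/36; multiply by 6! = 720 to get -4940.

-4940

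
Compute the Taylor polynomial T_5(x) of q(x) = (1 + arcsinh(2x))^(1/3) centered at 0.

2836*x^5/3645 - 16*x^4/243 + 4*x^3/81 - 4*x^2/9 + 2*x/3 + 1

Let u equal the inner series; expand the outer function in u and truncate.
q(0) = 1
q′(0) = 2/3
q′′(0) = -8/9
q′′′(0) = 8/27
q^(4)(0) = -128/81
q^(5)(0) = 22688/243
Then c_k = q^(k)(0)/k! gives each Taylor coefficient.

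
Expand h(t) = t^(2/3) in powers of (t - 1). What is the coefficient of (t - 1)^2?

-1/9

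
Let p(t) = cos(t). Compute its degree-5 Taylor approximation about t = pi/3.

-sqrt(3)*(t - pi/3)^5/240 + (t - pi/3)^4/48 + sqrt(3)*(t - pi/3)^3/12 - (t - pi/3)^2/4 - sqrt(3)*(t - pi/3)/2 + 1/2

p(pi/3) = 1/2
p′(pi/3) = -sqrt(3)/2
p′′(pi/3) = -1/2
p′′′(pi/3) = sqrt(3)/2
p^(4)(pi/3) = 1/2
p^(5)(pi/3) = -sqrt(3)/2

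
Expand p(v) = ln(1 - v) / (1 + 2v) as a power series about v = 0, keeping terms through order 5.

-391*v^5/30 + 77*v^4/12 - 10*v^3/3 + 3*v^2/2 - v

Expand each factor separately, then convolve coefficients.
[v^0] = 0;  [v^1] = -1;  [v^2] = 3/2;  [v^3] = -10/3;  [v^4] = 77/12;  [v^5] = -391/30.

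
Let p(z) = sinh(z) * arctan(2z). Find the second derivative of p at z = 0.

4

Expand each factor separately, then convolve coefficients.
From the series, [z^2] p = 2; multiply by 2! = 2 to get 4.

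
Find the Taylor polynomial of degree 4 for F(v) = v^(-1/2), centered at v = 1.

35*(v - 1)^4/128 - 5*(v - 1)^3/16 + 3*(v - 1)^2/8 - (v - 1)/2 + 1

[(v - 1)^0] = 1;  [(v - 1)^1] = -1/2;  [(v - 1)^2] = 3/8;  [(v - 1)^3] = -5/16;  [(v - 1)^4] = 35/128.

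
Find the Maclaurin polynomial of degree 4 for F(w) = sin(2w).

Use the known series and substitute for the argument.
F(0) = 0
F′(0) = 2
F′′(0) = 0
F′′′(0) = -8
F^(4)(0) = 0
Then c_k = F^(k)(0)/k! gives each Taylor coefficient.

-4*w^3/3 + 2*w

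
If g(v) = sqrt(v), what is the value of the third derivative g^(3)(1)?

From the series, [(v - 1)^3] g = 1/16; multiply by 3! = 6 to get 3/8.

3/8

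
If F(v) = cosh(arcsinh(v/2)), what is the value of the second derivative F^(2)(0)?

Let u equal the inner series; expand the outer function in u and truncate.
From the series, [v^2] F = 1/8; multiply by 2! = 2 to get 1/4.

1/4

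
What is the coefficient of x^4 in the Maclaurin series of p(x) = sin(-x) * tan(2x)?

-7/3

Expand each factor separately, then convolve coefficients.
[x^0] = 0;  [x^1] = 0;  [x^2] = -2;  [x^3] = 0;  [x^4] = -7/3.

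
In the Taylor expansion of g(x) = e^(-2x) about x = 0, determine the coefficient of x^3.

g(0) = 1
g′(0) = -2
g′′(0) = 4
g′′′(0) = -8

-4/3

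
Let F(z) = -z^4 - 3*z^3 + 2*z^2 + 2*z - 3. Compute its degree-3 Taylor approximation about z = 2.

-11*(z - 2)^3 - 40*(z - 2)^2 - 58*(z - 2) - 31

Compute the successive derivatives at the expansion point and divide by k!.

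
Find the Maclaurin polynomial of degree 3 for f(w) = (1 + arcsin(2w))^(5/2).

35*w^3/6 + 15*w^2/2 + 5*w + 1

Let u equal the inner series; expand the outer function in u and truncate.
f(0) = 1
f′(0) = 5
f′′(0) = 15
f′′′(0) = 35
Then c_k = f^(k)(0)/k! gives each Taylor coefficient.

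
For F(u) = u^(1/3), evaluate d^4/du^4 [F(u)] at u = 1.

From the series, [(u - 1)^4] F = -10/243; multiply by 4! = 24 to get -80/81.

-80/81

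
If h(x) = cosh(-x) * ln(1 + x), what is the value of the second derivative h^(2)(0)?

Take the Cauchy product of the two expansions.
The coefficient of x^2 in the expansion is -1/2, so h′′(0) = 2! * (-1/2) = -1.

-1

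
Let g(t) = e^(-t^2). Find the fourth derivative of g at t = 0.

The coefficient of t^4 in the expansion is 1/2, so g^(4)(0) = 4! * (1/2) = 12.

12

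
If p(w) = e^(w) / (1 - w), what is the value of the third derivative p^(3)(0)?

16

Multiply the numerator's expansion by the denominator's geometric series.
The coefficient of w^3 in the expansion is 8/3, so p′′′(0) = 3! * (8/3) = 16.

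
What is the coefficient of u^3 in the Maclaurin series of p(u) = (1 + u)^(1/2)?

[u^0] = 1;  [u^1] = 1/2;  [u^2] = -1/8;  [u^3] = 1/16.
So c_3 = p′′′(0)/3! = 1/16.

1/16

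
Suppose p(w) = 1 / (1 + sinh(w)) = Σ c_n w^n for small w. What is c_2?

Use the geometric series for the reciprocal, then substitute.

1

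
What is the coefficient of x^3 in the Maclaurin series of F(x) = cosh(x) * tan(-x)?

Take the Cauchy product of the two expansions.
F(0) = 0
F′(0) = -1
F′′(0) = 0
F′′′(0) = -5
So c_3 = F′′′(0)/3! = -5/6.

-5/6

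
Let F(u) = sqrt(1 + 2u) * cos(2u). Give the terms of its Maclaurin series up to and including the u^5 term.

Expand each factor separately, then convolve coefficients.
F(0) = 1
F′(0) = 1
F′′(0) = -5
F′′′(0) = -9
F^(4)(0) = 25
F^(5)(0) = 65

13*u^5/24 + 25*u^4/24 - 3*u^3/2 - 5*u^2/2 + u + 1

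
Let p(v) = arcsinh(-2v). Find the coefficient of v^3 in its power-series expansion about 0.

Apply the Taylor formula c_k = f^(k)(a)/k!.
[v^0] = 0;  [v^1] = -2;  [v^2] = 0;  [v^3] = 4/3.

4/3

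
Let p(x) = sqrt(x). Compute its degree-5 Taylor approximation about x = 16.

Differentiate repeatedly and evaluate at the center.

7*(x - 16)^5/67108864 - 5*(x - 16)^4/2097152 + (x - 16)^3/16384 - (x - 16)^2/512 + (x - 16)/8 + 4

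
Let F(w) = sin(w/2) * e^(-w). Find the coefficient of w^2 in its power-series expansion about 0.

Write out both Maclaurin series and multiply, keeping only the needed powers.
So c_2 = F′′(0)/2! = -1/2.

-1/2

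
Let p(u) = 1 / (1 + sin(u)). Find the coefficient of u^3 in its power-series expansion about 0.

-5/6

Use the geometric series for the reciprocal, then substitute.
p(0) = 1
p′(0) = -1
p′′(0) = 2
p′′′(0) = -5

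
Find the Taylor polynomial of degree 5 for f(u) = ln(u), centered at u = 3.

(u - 3)^5/1215 - (u - 3)^4/324 + (u - 3)^3/81 - (u - 3)^2/18 + (u - 3)/3 + ln(3)

f(3) = ln(3)
f′(3) = 1/3
f′′(3) = -1/9
f′′′(3) = 2/27
f^(4)(3) = -2/27
f^(5)(3) = 8/81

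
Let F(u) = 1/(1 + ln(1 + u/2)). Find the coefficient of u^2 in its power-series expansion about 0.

3/8

Let u equal the inner series; expand the outer function in u and truncate.
F(0) = 1
F′(0) = -1/2
F′′(0) = 3/4
So c_2 = F′′(0)/2! = 3/8.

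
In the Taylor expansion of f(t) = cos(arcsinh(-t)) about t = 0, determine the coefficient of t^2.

Substitute the inner expansion into the outer series and collect powers.
f(0) = 1
f′(0) = 0
f′′(0) = -1
The Taylor polynomial is Σ f^(k)(0)/k! · t^k.

-1/2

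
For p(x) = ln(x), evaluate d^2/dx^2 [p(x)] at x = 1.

The coefficient of (x - 1)^2 in the expansion is -1/2, so p′′(1) = 2! * (-1/2) = -1.

-1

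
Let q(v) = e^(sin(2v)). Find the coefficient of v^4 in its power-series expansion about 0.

-2

Plug the Maclaurin series of the inner function into that of the outer and collect terms.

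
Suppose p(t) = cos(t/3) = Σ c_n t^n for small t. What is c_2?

-1/18

p(0) = 1
p′(0) = 0
p′′(0) = -1/9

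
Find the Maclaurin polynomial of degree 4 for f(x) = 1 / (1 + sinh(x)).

4*x^4/3 - 7*x^3/6 + x^2 - x + 1

Use the geometric series for the reciprocal, then substitute.
f(0) = 1
f′(0) = -1
f′′(0) = 2
f′′′(0) = -7
f^(4)(0) = 32
The Taylor polynomial is Σ f^(k)(0)/k! · x^k.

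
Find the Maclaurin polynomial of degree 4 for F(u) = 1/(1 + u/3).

F(0) = 1
F′(0) = -1/3
F′′(0) = 2/9
F′′′(0) = -2/9
F^(4)(0) = 8/27

u^4/81 - u^3/27 + u^2/9 - u/3 + 1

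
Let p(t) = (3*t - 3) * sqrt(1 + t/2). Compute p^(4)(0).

189/256

Distribute the polynomial across the series and collect like powers.
The coefficient of t^4 in the expansion is 63/2048, so p^(4)(0) = 4! * (63/2048) = 189/256.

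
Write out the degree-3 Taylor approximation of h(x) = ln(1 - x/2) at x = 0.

-x^3/24 - x^2/8 - x/2

Compute the successive derivatives at the expansion point and divide by k!.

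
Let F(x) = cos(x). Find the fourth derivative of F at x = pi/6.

sqrt(3)/2

From the series, [(x - pi/6)^4] F = sqrt(3)/48; multiply by 4! = 24 to get sqrt(3)/2.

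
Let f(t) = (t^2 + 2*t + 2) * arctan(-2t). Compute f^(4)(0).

Distribute the polynomial across the series and collect like powers.
From the series, [t^4] f = 16/3; multiply by 4! = 24 to get 128.

128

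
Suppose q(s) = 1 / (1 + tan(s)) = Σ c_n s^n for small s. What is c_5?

-32/15

Write 1/(1+u) = 1 - u + u^2 - u^3 + ... and substitute the series for u.
q(0) = 1
q′(0) = -1
q′′(0) = 2
q′′′(0) = -8
q^(4)(0) = 40
q^(5)(0) = -256
So c_5 = q^(5)(0)/5! = -32/15.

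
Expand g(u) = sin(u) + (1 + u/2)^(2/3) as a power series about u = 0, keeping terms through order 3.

-13*u^3/81 - u^2/36 + 4*u/3 + 1

Add the two expansions coefficient-wise.
[u^0] = 1;  [u^1] = 4/3;  [u^2] = -1/36;  [u^3] = -13/81.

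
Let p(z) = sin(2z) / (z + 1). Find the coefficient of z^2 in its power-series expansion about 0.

-2

Multiply the numerator's expansion by the denominator's geometric series.
[z^0] = 0;  [z^1] = 2;  [z^2] = -2.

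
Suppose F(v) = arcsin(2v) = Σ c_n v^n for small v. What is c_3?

4/3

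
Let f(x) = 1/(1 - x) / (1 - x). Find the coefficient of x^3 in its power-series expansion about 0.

Multiply the two series term by term and collect like powers.
[x^0] = 1;  [x^1] = 2;  [x^2] = 3;  [x^3] = 4.

4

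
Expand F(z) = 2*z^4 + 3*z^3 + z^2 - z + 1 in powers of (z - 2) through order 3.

19*(z - 2)^3 + 67*(z - 2)^2 + 103*(z - 2) + 59

[(z - 2)^0] = 59;  [(z - 2)^1] = 103;  [(z - 2)^2] = 67;  [(z - 2)^3] = 19.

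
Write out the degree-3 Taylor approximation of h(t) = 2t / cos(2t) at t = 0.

Invert the denominator's series and multiply.
h(0) = 0
h′(0) = 2
h′′(0) = 0
h′′′(0) = 24

4*t^3 + 2*t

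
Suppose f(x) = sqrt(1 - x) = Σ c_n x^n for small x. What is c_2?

-1/8

Compute the successive derivatives at the expansion point and divide by k!.
[x^0] = 1;  [x^1] = -1/2;  [x^2] = -1/8.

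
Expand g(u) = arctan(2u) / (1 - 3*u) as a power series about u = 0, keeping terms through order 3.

46*u^3/3 + 6*u^2 + 2*u

Multiply the numerator's expansion by the denominator's geometric series.
g(0) = 0
g′(0) = 2
g′′(0) = 12
g′′′(0) = 92
The Taylor polynomial is Σ g^(k)(0)/k! · u^k.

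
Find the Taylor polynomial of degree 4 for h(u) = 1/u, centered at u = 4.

(u - 4)^4/1024 - (u - 4)^3/256 + (u - 4)^2/64 - (u - 4)/16 + 1/4

h(4) = 1/4
h′(4) = -1/16
h′′(4) = 1/32
h′′′(4) = -3/128
h^(4)(4) = 3/128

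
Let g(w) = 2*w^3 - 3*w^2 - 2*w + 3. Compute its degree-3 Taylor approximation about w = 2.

Differentiate repeatedly and evaluate at the center.

2*(w - 2)^3 + 9*(w - 2)^2 + 10*(w - 2) + 3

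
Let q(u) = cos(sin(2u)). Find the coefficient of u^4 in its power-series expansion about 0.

Let u equal the inner series; expand the outer function in u and truncate.
So c_4 = q^(4)(0)/4! = 10/3.

10/3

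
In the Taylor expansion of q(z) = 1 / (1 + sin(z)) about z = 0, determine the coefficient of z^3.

Write 1/(1+u) = 1 - u + u^2 - u^3 + ... and substitute the series for u.
[z^0] = 1;  [z^1] = -1;  [z^2] = 1;  [z^3] = -5/6.
So c_3 = q′′′(0)/3! = -5/6.

-5/6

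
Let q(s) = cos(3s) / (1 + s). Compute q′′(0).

Multiply the two series term by term and collect like powers.
From the series, [s^2] q = -7/2; multiply by 2! = 2 to get -7.

-7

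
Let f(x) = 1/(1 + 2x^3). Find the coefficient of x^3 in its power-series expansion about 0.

-2

f(0) = 1
f′(0) = 0
f′′(0) = 0
f′′′(0) = -12
The Taylor polynomial is Σ f^(k)(0)/k! · x^k.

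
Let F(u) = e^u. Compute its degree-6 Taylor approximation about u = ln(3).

F(ln(3)) = 3
F′(ln(3)) = 3
F′′(ln(3)) = 3
F′′′(ln(3)) = 3
F^(4)(ln(3)) = 3
F^(5)(ln(3)) = 3
F^(6)(ln(3)) = 3

(u - ln(3))^6/240 + (u - ln(3))^5/40 + (u - ln(3))^4/8 + (u - ln(3))^3/2 + 3*(u - ln(3))^2/2 + 3*(u - ln(3)) + 3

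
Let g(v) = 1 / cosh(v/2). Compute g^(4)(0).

Invert the denominator's series and multiply.
The coefficient of v^4 in the expansion is 5/384, so g^(4)(0) = 4! * (5/384) = 5/16.

5/16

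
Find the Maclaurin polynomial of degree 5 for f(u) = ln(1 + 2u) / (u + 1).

Expand 1/(denominator) as a geometric series and multiply by the numerator's series.

256*u^5/15 - 32*u^4/3 + 20*u^3/3 - 4*u^2 + 2*u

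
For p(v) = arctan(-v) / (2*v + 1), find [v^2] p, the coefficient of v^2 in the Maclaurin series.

Multiply the numerator's expansion by the denominator's geometric series.
p(0) = 0
p′(0) = -1
p′′(0) = 4
The Taylor polynomial is Σ p^(k)(0)/k! · v^k.

2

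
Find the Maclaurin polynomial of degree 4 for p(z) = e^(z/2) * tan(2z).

11*z^4/8 + 35*z^3/12 + z^2 + 2*z

Take the Cauchy product of the two expansions.
[z^0] = 0;  [z^1] = 2;  [z^2] = 1;  [z^3] = 35/12;  [z^4] = 11/8.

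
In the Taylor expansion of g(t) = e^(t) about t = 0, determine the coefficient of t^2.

1/2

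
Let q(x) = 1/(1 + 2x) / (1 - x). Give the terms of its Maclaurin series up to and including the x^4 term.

11*x^4 - 5*x^3 + 3*x^2 - x + 1

Take the Cauchy product of the two expansions.
q(0) = 1
q′(0) = -1
q′′(0) = 6
q′′′(0) = -30
q^(4)(0) = 264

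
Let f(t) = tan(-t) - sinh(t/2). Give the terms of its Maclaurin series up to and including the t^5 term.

Expand each term separately and add.
f(0) = 0
f′(0) = -3/2
f′′(0) = 0
f′′′(0) = -17/8
f^(4)(0) = 0
f^(5)(0) = -513/32

-171*t^5/1280 - 17*t^3/48 - 3*t/2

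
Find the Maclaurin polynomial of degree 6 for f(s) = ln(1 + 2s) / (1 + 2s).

Take the Cauchy product of the two expansions.
[s^0] = 0;  [s^1] = 2;  [s^2] = -6;  [s^3] = 44/3;  [s^4] = -100/3;  [s^5] = 1096/15;  [s^6] = -784/5.

-784*s^6/5 + 1096*s^5/15 - 100*s^4/3 + 44*s^3/3 - 6*s^2 + 2*s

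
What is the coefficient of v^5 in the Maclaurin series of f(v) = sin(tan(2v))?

-4/5

Plug the Maclaurin series of the inner function into that of the outer and collect terms.
f(0) = 0
f′(0) = 2
f′′(0) = 0
f′′′(0) = 8
f^(4)(0) = 0
f^(5)(0) = -96
So c_5 = f^(5)(0)/5! = -4/5.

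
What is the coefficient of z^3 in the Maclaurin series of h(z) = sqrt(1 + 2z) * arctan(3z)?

-21/2

Write out both Maclaurin series and multiply, keeping only the needed powers.
[z^0] = 0;  [z^1] = 3;  [z^2] = 3;  [z^3] = -21/2.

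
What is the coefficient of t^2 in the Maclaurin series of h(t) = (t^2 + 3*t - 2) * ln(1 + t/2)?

7/4

Shift and add copies of the series according to the polynomial's terms.
h(0) = 0
h′(0) = -1
h′′(0) = 7/2
Then c_k = h^(k)(0)/k! gives each Taylor coefficient.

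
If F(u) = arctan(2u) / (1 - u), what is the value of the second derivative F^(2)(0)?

4

Write out both Maclaurin series and multiply, keeping only the needed powers.
The coefficient of u^2 in the expansion is 2, so F′′(0) = 2! * (2) = 4.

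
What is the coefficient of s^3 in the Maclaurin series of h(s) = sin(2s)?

-4/3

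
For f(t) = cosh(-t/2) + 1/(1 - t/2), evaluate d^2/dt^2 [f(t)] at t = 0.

3/4

Expand each term separately and add.
The coefficient of t^2 in the expansion is 3/8, so f′′(0) = 2! * (3/8) = 3/4.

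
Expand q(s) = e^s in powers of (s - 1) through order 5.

e*(s - 1)^5/120 + e*(s - 1)^4/24 + e*(s - 1)^3/6 + e*(s - 1)^2/2 + e*(s - 1) + e

Differentiate repeatedly and evaluate at the center.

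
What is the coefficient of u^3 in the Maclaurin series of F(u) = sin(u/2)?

-1/48

Apply the Taylor formula c_k = f^(k)(a)/k!.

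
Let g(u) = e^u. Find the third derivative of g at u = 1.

The coefficient of (u - 1)^3 in the expansion is e/6, so g′′′(1) = 3! * (e/6) = e.

e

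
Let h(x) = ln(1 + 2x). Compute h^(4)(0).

-96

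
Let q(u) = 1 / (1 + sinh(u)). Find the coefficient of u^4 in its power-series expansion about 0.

4/3

Use the geometric series for the reciprocal, then substitute.
So c_4 = q^(4)(0)/4! = 4/3.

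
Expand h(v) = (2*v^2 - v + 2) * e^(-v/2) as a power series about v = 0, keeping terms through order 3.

Distribute the polynomial across the series and collect like powers.
h(0) = 2
h′(0) = -2
h′′(0) = 11/2
h′′′(0) = -7

-7*v^3/6 + 11*v^2/4 - 2*v + 2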